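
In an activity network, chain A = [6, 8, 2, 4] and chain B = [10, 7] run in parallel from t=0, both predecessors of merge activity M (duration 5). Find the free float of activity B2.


ES(B2) = sum of predecessors on chain B = 10
EF(B2) = ES + duration = 10 + 7 = 17
Successor of B2 is M. ES(M) = max(sum(A), sum(B)) = max(20, 17) = 20
Free float = ES(successor) - EF(current) = 20 - 17 = 3

3


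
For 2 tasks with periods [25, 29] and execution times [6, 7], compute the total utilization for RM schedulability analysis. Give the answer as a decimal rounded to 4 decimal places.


Compute individual utilizations (exact fractions):
  Task 1: C/T = 6/25 (approx. 0.24)
  Task 2: C/T = 7/29 (approx. 0.2414)
Total utilization U = 6/25 + 7/29 = 349/725
Rounded to 4 decimal places: U = 0.4814
RM (Liu & Layland) bound for 2 tasks = 0.828427; compare with U = 349/725 (approx. 0.481379)
U <= bound, so schedulable by RM sufficient condition.

0.4814


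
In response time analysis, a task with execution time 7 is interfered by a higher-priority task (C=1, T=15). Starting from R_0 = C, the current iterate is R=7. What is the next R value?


R_next = C + ceil(R_prev / T_hp) * C_hp
ceil(7 / 15) = ceil(0.4667) = 1
Interference = 1 * 1 = 1
R_next = 7 + 1 = 8

8


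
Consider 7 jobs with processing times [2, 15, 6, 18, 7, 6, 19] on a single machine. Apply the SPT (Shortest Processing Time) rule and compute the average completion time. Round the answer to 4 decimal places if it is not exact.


Sort jobs by processing time (SPT order): [2, 6, 6, 7, 15, 18, 19]
Compute completion times sequentially:
  Job 1: processing = 2, completes at 2
  Job 2: processing = 6, completes at 8
  Job 3: processing = 6, completes at 14
  Job 4: processing = 7, completes at 21
  Job 5: processing = 15, completes at 36
  Job 6: processing = 18, completes at 54
  Job 7: processing = 19, completes at 73
Sum of completion times = 208
Average completion time = 208/7 = 29.7143

29.7143


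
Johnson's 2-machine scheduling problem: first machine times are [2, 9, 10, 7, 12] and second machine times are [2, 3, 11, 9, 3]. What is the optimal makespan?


Apply Johnson's rule:
  Group 1 (a <= b): [(1, 2, 2), (4, 7, 9), (3, 10, 11)]
  Group 2 (a > b): [(2, 9, 3), (5, 12, 3)]
Optimal job order: [1, 4, 3, 2, 5]
Schedule:
  Job 1: M1 done at 2, M2 done at 4
  Job 4: M1 done at 9, M2 done at 18
  Job 3: M1 done at 19, M2 done at 30
  Job 2: M1 done at 28, M2 done at 33
  Job 5: M1 done at 40, M2 done at 43
Makespan = 43

43


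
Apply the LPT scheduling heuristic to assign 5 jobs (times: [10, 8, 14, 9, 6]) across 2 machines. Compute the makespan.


Sort jobs in decreasing order (LPT): [14, 10, 9, 8, 6]
Assign each job to the least loaded machine:
  Machine 1: jobs [14, 8], load = 22
  Machine 2: jobs [10, 9, 6], load = 25
Makespan = max load = 25

25


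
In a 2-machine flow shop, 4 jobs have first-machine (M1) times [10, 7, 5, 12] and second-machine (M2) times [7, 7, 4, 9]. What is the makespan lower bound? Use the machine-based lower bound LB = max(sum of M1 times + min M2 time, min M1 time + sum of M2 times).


LB1 = sum(M1 times) + min(M2 times) = 34 + 4 = 38
LB2 = min(M1 times) + sum(M2 times) = 5 + 27 = 32
Lower bound = max(LB1, LB2) = max(38, 32) = 38

38


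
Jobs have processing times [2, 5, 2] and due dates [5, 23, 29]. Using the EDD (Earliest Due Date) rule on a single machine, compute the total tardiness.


Sort by due date (EDD order): [(2, 5), (5, 23), (2, 29)]
Compute completion times and tardiness:
  Job 1: p=2, d=5, C=2, tardiness=max(0,2-5)=0
  Job 2: p=5, d=23, C=7, tardiness=max(0,7-23)=0
  Job 3: p=2, d=29, C=9, tardiness=max(0,9-29)=0
Total tardiness = 0

0


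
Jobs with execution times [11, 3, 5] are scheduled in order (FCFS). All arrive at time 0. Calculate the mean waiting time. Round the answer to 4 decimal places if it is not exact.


FCFS order (as given): [11, 3, 5]
Waiting times:
  Job 1: wait = 0
  Job 2: wait = 11
  Job 3: wait = 14
Sum of waiting times = 25
Average waiting time = 25/3 = 8.3333

8.3333


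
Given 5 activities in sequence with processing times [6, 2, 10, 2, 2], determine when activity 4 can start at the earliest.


Activity 4 starts after activities 1 through 3 complete.
Predecessor durations: [6, 2, 10]
ES = 6 + 2 + 10 = 18

18


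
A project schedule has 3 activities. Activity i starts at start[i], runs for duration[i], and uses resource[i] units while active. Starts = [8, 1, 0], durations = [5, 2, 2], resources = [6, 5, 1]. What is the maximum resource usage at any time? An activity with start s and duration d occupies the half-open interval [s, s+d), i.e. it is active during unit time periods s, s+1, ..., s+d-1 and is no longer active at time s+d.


Each activity i is active on [start_i, start_i + duration_i).
Compute total resource usage per time slot:
  t=0: active resources = [1], total = 1
  t=1: active resources = [5, 1], total = 6
  t=2: active resources = [5], total = 5
  t=3: active resources = [], total = 0
  t=4: active resources = [], total = 0
  t=5: active resources = [], total = 0
  t=6: active resources = [], total = 0
  t=7: active resources = [], total = 0
  t=8: active resources = [6], total = 6
  t=9: active resources = [6], total = 6
  t=10: active resources = [6], total = 6
  t=11: active resources = [6], total = 6
  t=12: active resources = [6], total = 6
Peak resource demand = 6

6


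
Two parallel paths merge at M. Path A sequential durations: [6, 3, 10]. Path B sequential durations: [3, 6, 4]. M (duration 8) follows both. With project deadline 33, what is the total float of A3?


Forward pass: ES(A3) = sum of predecessors on chain A = 9
EF = ES + duration = 9 + 10 = 19
Backward pass: LF(M) = deadline = 33; LS(M) = 33 - 8 = 25
LF(A3) = LS(M) - sum(successors on chain A) = 25 - 0 = 25
LS = LF - duration = 25 - 10 = 15
Total float = LS - ES = 15 - 9 = 6

6


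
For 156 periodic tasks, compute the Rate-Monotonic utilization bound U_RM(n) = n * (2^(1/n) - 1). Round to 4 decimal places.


Compute 2^(1/156) = 1.0044531370
Subtract 1: 1.0044531370 - 1 = 0.0044531370
Multiply by n: 156 * 0.0044531370 = 0.6946893720
Round to 4 dp: 0.6947

0.6947


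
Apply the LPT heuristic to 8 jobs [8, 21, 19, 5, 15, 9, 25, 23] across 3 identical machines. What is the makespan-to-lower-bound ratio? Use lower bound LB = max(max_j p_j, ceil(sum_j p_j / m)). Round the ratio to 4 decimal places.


LPT order: [25, 23, 21, 19, 15, 9, 8, 5]
Machine loads after assignment: [42, 43, 40]
LPT makespan = 43
Lower bound = max(max_job, ceil(total/3)) = max(25, 42) = 42
Ratio = 43 / 42 = 1.0238

1.0238


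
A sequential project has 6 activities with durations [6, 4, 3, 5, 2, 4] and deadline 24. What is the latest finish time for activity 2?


LF(activity 2) = deadline - sum of successor durations
Successors: activities 3 through 6 with durations [3, 5, 2, 4]
Sum of successor durations = 14
LF = 24 - 14 = 10

10


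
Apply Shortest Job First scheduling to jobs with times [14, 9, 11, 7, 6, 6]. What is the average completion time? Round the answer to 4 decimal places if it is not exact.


SJF order (ascending): [6, 6, 7, 9, 11, 14]
Completion times:
  Job 1: burst=6, C=6
  Job 2: burst=6, C=12
  Job 3: burst=7, C=19
  Job 4: burst=9, C=28
  Job 5: burst=11, C=39
  Job 6: burst=14, C=53
Average completion = 157/6 = 26.1667

26.1667


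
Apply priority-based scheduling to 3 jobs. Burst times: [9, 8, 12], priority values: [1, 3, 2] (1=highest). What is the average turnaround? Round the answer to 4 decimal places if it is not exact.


Sort by priority (ascending = highest first):
Order: [(1, 9), (2, 12), (3, 8)]
Completion times:
  Priority 1, burst=9, C=9
  Priority 2, burst=12, C=21
  Priority 3, burst=8, C=29
Average turnaround = 59/3 = 19.6667

19.6667


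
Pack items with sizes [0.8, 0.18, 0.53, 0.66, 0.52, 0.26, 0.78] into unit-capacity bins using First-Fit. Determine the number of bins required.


Place items sequentially using First-Fit:
  Item 0.8 -> new Bin 1
  Item 0.18 -> Bin 1 (now 0.98)
  Item 0.53 -> new Bin 2
  Item 0.66 -> new Bin 3
  Item 0.52 -> new Bin 4
  Item 0.26 -> Bin 2 (now 0.79)
  Item 0.78 -> new Bin 5
Total bins used = 5

5


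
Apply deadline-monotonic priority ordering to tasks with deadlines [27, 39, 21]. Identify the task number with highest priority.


Sort tasks by relative deadline (ascending):
  Task 3: deadline = 21
  Task 1: deadline = 27
  Task 2: deadline = 39
Priority order (highest first): [3, 1, 2]
Highest priority task = 3

3


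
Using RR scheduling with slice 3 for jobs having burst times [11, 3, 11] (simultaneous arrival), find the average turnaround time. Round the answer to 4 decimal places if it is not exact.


Time quantum = 3
Execution trace:
  J1 runs 3 units, time = 3
  J2 runs 3 units, time = 6
  J3 runs 3 units, time = 9
  J1 runs 3 units, time = 12
  J3 runs 3 units, time = 15
  J1 runs 3 units, time = 18
  J3 runs 3 units, time = 21
  J1 runs 2 units, time = 23
  J3 runs 2 units, time = 25
Finish times: [23, 6, 25]
Average turnaround = 54/3 = 18.0

18.0


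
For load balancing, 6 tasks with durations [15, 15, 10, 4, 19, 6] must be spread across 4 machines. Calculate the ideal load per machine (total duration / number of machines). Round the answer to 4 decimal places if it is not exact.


Total processing time = 15 + 15 + 10 + 4 + 19 + 6 = 69
Number of machines = 4
Ideal balanced load = 69 / 4 = 17.25

17.25


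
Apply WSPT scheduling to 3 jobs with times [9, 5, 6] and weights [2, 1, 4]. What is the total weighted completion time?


Compute p/w ratios and sort ascending (WSPT): [(6, 4), (9, 2), (5, 1)]
Compute weighted completion times:
  Job (p=6,w=4): C=6, w*C=4*6=24
  Job (p=9,w=2): C=15, w*C=2*15=30
  Job (p=5,w=1): C=20, w*C=1*20=20
Total weighted completion time = 74

74


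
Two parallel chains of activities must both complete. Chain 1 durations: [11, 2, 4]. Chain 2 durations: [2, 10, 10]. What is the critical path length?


Path A total = 11 + 2 + 4 = 17
Path B total = 2 + 10 + 10 = 22
Critical path = longest path = max(17, 22) = 22

22


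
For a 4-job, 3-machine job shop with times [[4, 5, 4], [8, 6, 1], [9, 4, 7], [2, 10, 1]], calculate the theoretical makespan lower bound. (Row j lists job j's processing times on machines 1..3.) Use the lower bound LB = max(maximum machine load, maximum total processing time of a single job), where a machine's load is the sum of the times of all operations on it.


Machine loads:
  Machine 1: 4 + 8 + 9 + 2 = 23
  Machine 2: 5 + 6 + 4 + 10 = 25
  Machine 3: 4 + 1 + 7 + 1 = 13
Max machine load = 25
Job totals:
  Job 1: 13
  Job 2: 15
  Job 3: 20
  Job 4: 13
Max job total = 20
Lower bound = max(25, 20) = 25

25


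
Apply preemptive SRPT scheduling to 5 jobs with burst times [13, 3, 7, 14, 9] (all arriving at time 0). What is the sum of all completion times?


Since all jobs arrive at t=0, SRPT equals SPT ordering.
SPT order: [3, 7, 9, 13, 14]
Completion times:
  Job 1: p=3, C=3
  Job 2: p=7, C=10
  Job 3: p=9, C=19
  Job 4: p=13, C=32
  Job 5: p=14, C=46
Total completion time = 3 + 10 + 19 + 32 + 46 = 110

110


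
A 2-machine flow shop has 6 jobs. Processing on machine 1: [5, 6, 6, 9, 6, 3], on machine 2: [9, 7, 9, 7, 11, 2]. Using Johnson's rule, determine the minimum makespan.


Apply Johnson's rule:
  Group 1 (a <= b): [(1, 5, 9), (2, 6, 7), (3, 6, 9), (5, 6, 11)]
  Group 2 (a > b): [(4, 9, 7), (6, 3, 2)]
Optimal job order: [1, 2, 3, 5, 4, 6]
Schedule:
  Job 1: M1 done at 5, M2 done at 14
  Job 2: M1 done at 11, M2 done at 21
  Job 3: M1 done at 17, M2 done at 30
  Job 5: M1 done at 23, M2 done at 41
  Job 4: M1 done at 32, M2 done at 48
  Job 6: M1 done at 35, M2 done at 50
Makespan = 50

50


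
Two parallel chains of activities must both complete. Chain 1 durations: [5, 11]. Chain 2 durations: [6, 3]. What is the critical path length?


Path A total = 5 + 11 = 16
Path B total = 6 + 3 = 9
Critical path = longest path = max(16, 9) = 16

16


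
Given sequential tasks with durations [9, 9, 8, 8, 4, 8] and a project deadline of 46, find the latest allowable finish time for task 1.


LF(activity 1) = deadline - sum of successor durations
Successors: activities 2 through 6 with durations [9, 8, 8, 4, 8]
Sum of successor durations = 37
LF = 46 - 37 = 9

9


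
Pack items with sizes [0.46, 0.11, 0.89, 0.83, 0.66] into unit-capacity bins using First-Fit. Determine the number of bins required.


Place items sequentially using First-Fit:
  Item 0.46 -> new Bin 1
  Item 0.11 -> Bin 1 (now 0.57)
  Item 0.89 -> new Bin 2
  Item 0.83 -> new Bin 3
  Item 0.66 -> new Bin 4
Total bins used = 4

4


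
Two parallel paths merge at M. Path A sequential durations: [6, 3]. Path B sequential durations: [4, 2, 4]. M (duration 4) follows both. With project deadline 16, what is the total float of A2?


Forward pass: ES(A2) = sum of predecessors on chain A = 6
EF = ES + duration = 6 + 3 = 9
Backward pass: LF(M) = deadline = 16; LS(M) = 16 - 4 = 12
LF(A2) = LS(M) - sum(successors on chain A) = 12 - 0 = 12
LS = LF - duration = 12 - 3 = 9
Total float = LS - ES = 9 - 6 = 3

3


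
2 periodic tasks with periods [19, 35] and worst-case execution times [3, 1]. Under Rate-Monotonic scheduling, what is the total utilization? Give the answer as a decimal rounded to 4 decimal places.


Compute individual utilizations (exact fractions):
  Task 1: C/T = 3/19 (approx. 0.1579)
  Task 2: C/T = 1/35 (approx. 0.0286)
Total utilization U = 3/19 + 1/35 = 124/665
Rounded to 4 decimal places: U = 0.1865
RM (Liu & Layland) bound for 2 tasks = 0.828427; compare with U = 124/665 (approx. 0.186466)
U <= bound, so schedulable by RM sufficient condition.

0.1865


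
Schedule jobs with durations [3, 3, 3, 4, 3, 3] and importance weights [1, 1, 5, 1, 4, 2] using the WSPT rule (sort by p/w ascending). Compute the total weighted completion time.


Compute p/w ratios and sort ascending (WSPT): [(3, 5), (3, 4), (3, 2), (3, 1), (3, 1), (4, 1)]
Compute weighted completion times:
  Job (p=3,w=5): C=3, w*C=5*3=15
  Job (p=3,w=4): C=6, w*C=4*6=24
  Job (p=3,w=2): C=9, w*C=2*9=18
  Job (p=3,w=1): C=12, w*C=1*12=12
  Job (p=3,w=1): C=15, w*C=1*15=15
  Job (p=4,w=1): C=19, w*C=1*19=19
Total weighted completion time = 103

103


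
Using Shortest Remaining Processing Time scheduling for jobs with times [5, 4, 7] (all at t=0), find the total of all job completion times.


Since all jobs arrive at t=0, SRPT equals SPT ordering.
SPT order: [4, 5, 7]
Completion times:
  Job 1: p=4, C=4
  Job 2: p=5, C=9
  Job 3: p=7, C=16
Total completion time = 4 + 9 + 16 = 29

29


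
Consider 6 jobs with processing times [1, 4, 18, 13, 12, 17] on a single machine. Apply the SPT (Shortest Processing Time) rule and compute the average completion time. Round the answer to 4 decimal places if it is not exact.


Sort jobs by processing time (SPT order): [1, 4, 12, 13, 17, 18]
Compute completion times sequentially:
  Job 1: processing = 1, completes at 1
  Job 2: processing = 4, completes at 5
  Job 3: processing = 12, completes at 17
  Job 4: processing = 13, completes at 30
  Job 5: processing = 17, completes at 47
  Job 6: processing = 18, completes at 65
Sum of completion times = 165
Average completion time = 165/6 = 27.5

27.5


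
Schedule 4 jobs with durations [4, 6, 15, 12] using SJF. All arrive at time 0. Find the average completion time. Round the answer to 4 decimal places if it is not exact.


SJF order (ascending): [4, 6, 12, 15]
Completion times:
  Job 1: burst=4, C=4
  Job 2: burst=6, C=10
  Job 3: burst=12, C=22
  Job 4: burst=15, C=37
Average completion = 73/4 = 18.25

18.25


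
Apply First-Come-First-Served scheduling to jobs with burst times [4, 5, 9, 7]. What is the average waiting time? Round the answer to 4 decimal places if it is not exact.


FCFS order (as given): [4, 5, 9, 7]
Waiting times:
  Job 1: wait = 0
  Job 2: wait = 4
  Job 3: wait = 9
  Job 4: wait = 18
Sum of waiting times = 31
Average waiting time = 31/4 = 7.75

7.75


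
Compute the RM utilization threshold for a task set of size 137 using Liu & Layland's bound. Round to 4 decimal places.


Compute 2^(1/137) = 1.0050722892
Subtract 1: 1.0050722892 - 1 = 0.0050722892
Multiply by n: 137 * 0.0050722892 = 0.6949036204
Round to 4 dp: 0.6949

0.6949


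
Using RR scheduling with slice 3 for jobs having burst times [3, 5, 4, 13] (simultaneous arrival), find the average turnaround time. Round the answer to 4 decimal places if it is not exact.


Time quantum = 3
Execution trace:
  J1 runs 3 units, time = 3
  J2 runs 3 units, time = 6
  J3 runs 3 units, time = 9
  J4 runs 3 units, time = 12
  J2 runs 2 units, time = 14
  J3 runs 1 units, time = 15
  J4 runs 3 units, time = 18
  J4 runs 3 units, time = 21
  J4 runs 3 units, time = 24
  J4 runs 1 units, time = 25
Finish times: [3, 14, 15, 25]
Average turnaround = 57/4 = 14.25

14.25


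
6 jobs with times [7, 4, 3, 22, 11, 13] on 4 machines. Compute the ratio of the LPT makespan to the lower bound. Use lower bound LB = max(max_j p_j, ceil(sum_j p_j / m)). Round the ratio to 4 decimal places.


LPT order: [22, 13, 11, 7, 4, 3]
Machine loads after assignment: [22, 13, 14, 11]
LPT makespan = 22
Lower bound = max(max_job, ceil(total/4)) = max(22, 15) = 22
Ratio = 22 / 22 = 1.0

1.0


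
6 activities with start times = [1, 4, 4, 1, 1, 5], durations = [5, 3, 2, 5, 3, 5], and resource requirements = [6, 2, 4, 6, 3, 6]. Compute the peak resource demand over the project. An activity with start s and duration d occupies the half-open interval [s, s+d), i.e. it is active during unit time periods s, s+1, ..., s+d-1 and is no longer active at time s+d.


Each activity i is active on [start_i, start_i + duration_i).
Compute total resource usage per time slot:
  t=0: active resources = [], total = 0
  t=1: active resources = [6, 6, 3], total = 15
  t=2: active resources = [6, 6, 3], total = 15
  t=3: active resources = [6, 6, 3], total = 15
  t=4: active resources = [6, 2, 4, 6], total = 18
  t=5: active resources = [6, 2, 4, 6, 6], total = 24
  t=6: active resources = [2, 6], total = 8
  t=7: active resources = [6], total = 6
  t=8: active resources = [6], total = 6
  t=9: active resources = [6], total = 6
Peak resource demand = 24

24


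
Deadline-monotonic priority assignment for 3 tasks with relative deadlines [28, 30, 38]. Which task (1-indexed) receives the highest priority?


Sort tasks by relative deadline (ascending):
  Task 1: deadline = 28
  Task 2: deadline = 30
  Task 3: deadline = 38
Priority order (highest first): [1, 2, 3]
Highest priority task = 1

1


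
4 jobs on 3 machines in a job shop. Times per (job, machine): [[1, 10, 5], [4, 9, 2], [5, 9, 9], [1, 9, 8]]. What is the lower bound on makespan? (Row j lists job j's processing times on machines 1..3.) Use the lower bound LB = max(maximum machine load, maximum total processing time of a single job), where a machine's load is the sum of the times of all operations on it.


Machine loads:
  Machine 1: 1 + 4 + 5 + 1 = 11
  Machine 2: 10 + 9 + 9 + 9 = 37
  Machine 3: 5 + 2 + 9 + 8 = 24
Max machine load = 37
Job totals:
  Job 1: 16
  Job 2: 15
  Job 3: 23
  Job 4: 18
Max job total = 23
Lower bound = max(37, 23) = 37

37


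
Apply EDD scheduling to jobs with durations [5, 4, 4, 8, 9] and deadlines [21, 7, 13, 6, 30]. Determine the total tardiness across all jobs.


Sort by due date (EDD order): [(8, 6), (4, 7), (4, 13), (5, 21), (9, 30)]
Compute completion times and tardiness:
  Job 1: p=8, d=6, C=8, tardiness=max(0,8-6)=2
  Job 2: p=4, d=7, C=12, tardiness=max(0,12-7)=5
  Job 3: p=4, d=13, C=16, tardiness=max(0,16-13)=3
  Job 4: p=5, d=21, C=21, tardiness=max(0,21-21)=0
  Job 5: p=9, d=30, C=30, tardiness=max(0,30-30)=0
Total tardiness = 10

10


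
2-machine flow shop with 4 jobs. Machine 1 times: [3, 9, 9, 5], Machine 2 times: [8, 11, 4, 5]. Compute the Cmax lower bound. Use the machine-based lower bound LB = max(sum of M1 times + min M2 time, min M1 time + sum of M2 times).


LB1 = sum(M1 times) + min(M2 times) = 26 + 4 = 30
LB2 = min(M1 times) + sum(M2 times) = 3 + 28 = 31
Lower bound = max(LB1, LB2) = max(30, 31) = 31

31


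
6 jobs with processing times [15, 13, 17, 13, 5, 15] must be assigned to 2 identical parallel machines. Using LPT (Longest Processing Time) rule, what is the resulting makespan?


Sort jobs in decreasing order (LPT): [17, 15, 15, 13, 13, 5]
Assign each job to the least loaded machine:
  Machine 1: jobs [17, 13, 13], load = 43
  Machine 2: jobs [15, 15, 5], load = 35
Makespan = max load = 43

43


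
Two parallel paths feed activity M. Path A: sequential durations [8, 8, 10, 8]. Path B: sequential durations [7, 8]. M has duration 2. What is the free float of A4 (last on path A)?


ES(A4) = sum of predecessors on chain A = 26
EF(A4) = ES + duration = 26 + 8 = 34
Successor of A4 is M. ES(M) = max(sum(A), sum(B)) = max(34, 15) = 34
Free float = ES(successor) - EF(current) = 34 - 34 = 0

0


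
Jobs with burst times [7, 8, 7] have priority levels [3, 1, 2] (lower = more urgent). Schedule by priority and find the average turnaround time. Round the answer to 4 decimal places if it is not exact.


Sort by priority (ascending = highest first):
Order: [(1, 8), (2, 7), (3, 7)]
Completion times:
  Priority 1, burst=8, C=8
  Priority 2, burst=7, C=15
  Priority 3, burst=7, C=22
Average turnaround = 45/3 = 15.0

15.0


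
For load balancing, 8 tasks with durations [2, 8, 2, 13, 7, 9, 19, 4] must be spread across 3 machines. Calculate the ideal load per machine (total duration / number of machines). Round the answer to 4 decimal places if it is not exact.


Total processing time = 2 + 8 + 2 + 13 + 7 + 9 + 19 + 4 = 64
Number of machines = 3
Ideal balanced load = 64 / 3 = 21.3333

21.3333


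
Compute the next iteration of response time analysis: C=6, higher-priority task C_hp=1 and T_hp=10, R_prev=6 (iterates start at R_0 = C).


R_next = C + ceil(R_prev / T_hp) * C_hp
ceil(6 / 10) = ceil(0.6) = 1
Interference = 1 * 1 = 1
R_next = 6 + 1 = 7

7


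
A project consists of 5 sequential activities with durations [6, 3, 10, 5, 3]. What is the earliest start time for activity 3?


Activity 3 starts after activities 1 through 2 complete.
Predecessor durations: [6, 3]
ES = 6 + 3 = 9

9


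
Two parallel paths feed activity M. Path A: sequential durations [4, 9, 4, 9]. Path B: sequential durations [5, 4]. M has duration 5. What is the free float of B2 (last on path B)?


ES(B2) = sum of predecessors on chain B = 5
EF(B2) = ES + duration = 5 + 4 = 9
Successor of B2 is M. ES(M) = max(sum(A), sum(B)) = max(26, 9) = 26
Free float = ES(successor) - EF(current) = 26 - 9 = 17

17


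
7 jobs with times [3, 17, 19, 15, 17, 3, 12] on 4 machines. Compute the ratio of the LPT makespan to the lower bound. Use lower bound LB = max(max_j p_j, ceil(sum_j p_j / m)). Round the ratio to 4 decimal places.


LPT order: [19, 17, 17, 15, 12, 3, 3]
Machine loads after assignment: [19, 20, 20, 27]
LPT makespan = 27
Lower bound = max(max_job, ceil(total/4)) = max(19, 22) = 22
Ratio = 27 / 22 = 1.2273

1.2273


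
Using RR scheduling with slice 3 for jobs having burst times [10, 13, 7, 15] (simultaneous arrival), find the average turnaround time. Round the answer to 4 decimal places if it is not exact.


Time quantum = 3
Execution trace:
  J1 runs 3 units, time = 3
  J2 runs 3 units, time = 6
  J3 runs 3 units, time = 9
  J4 runs 3 units, time = 12
  J1 runs 3 units, time = 15
  J2 runs 3 units, time = 18
  J3 runs 3 units, time = 21
  J4 runs 3 units, time = 24
  J1 runs 3 units, time = 27
  J2 runs 3 units, time = 30
  J3 runs 1 units, time = 31
  J4 runs 3 units, time = 34
  J1 runs 1 units, time = 35
  J2 runs 3 units, time = 38
  J4 runs 3 units, time = 41
  J2 runs 1 units, time = 42
  J4 runs 3 units, time = 45
Finish times: [35, 42, 31, 45]
Average turnaround = 153/4 = 38.25

38.25


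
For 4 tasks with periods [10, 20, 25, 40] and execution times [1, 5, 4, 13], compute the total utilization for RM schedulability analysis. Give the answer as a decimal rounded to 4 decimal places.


Compute individual utilizations (exact fractions):
  Task 1: C/T = 1/10 (approx. 0.1)
  Task 2: C/T = 5/20 = 1/4 (approx. 0.25)
  Task 3: C/T = 4/25 (approx. 0.16)
  Task 4: C/T = 13/40 (approx. 0.325)
Total utilization U = 1/10 + 1/4 + 4/25 + 13/40 = 167/200
Rounded to 4 decimal places: U = 0.8350
RM (Liu & Layland) bound for 4 tasks = 0.756828; compare with U = 167/200 (approx. 0.835000)
bound < U <= 1, so the RM sufficient condition is not met (inconclusive; an exact test such as response-time analysis is needed).

0.8350


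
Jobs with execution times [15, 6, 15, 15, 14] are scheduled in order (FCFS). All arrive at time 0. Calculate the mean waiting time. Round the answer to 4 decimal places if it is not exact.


FCFS order (as given): [15, 6, 15, 15, 14]
Waiting times:
  Job 1: wait = 0
  Job 2: wait = 15
  Job 3: wait = 21
  Job 4: wait = 36
  Job 5: wait = 51
Sum of waiting times = 123
Average waiting time = 123/5 = 24.6

24.6


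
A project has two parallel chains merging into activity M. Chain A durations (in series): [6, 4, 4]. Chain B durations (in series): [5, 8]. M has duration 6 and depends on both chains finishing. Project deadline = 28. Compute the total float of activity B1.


Forward pass: ES(B1) = sum of predecessors on chain B = 0
EF = ES + duration = 0 + 5 = 5
Backward pass: LF(M) = deadline = 28; LS(M) = 28 - 6 = 22
LF(B1) = LS(M) - sum(successors on chain B) = 22 - 8 = 14
LS = LF - duration = 14 - 5 = 9
Total float = LS - ES = 9 - 0 = 9

9


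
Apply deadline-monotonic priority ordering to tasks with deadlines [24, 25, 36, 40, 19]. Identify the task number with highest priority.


Sort tasks by relative deadline (ascending):
  Task 5: deadline = 19
  Task 1: deadline = 24
  Task 2: deadline = 25
  Task 3: deadline = 36
  Task 4: deadline = 40
Priority order (highest first): [5, 1, 2, 3, 4]
Highest priority task = 5

5


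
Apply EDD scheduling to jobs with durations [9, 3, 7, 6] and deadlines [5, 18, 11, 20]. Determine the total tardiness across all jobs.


Sort by due date (EDD order): [(9, 5), (7, 11), (3, 18), (6, 20)]
Compute completion times and tardiness:
  Job 1: p=9, d=5, C=9, tardiness=max(0,9-5)=4
  Job 2: p=7, d=11, C=16, tardiness=max(0,16-11)=5
  Job 3: p=3, d=18, C=19, tardiness=max(0,19-18)=1
  Job 4: p=6, d=20, C=25, tardiness=max(0,25-20)=5
Total tardiness = 15

15


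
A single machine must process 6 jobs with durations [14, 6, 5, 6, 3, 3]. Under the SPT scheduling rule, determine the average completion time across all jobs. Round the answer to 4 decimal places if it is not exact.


Sort jobs by processing time (SPT order): [3, 3, 5, 6, 6, 14]
Compute completion times sequentially:
  Job 1: processing = 3, completes at 3
  Job 2: processing = 3, completes at 6
  Job 3: processing = 5, completes at 11
  Job 4: processing = 6, completes at 17
  Job 5: processing = 6, completes at 23
  Job 6: processing = 14, completes at 37
Sum of completion times = 97
Average completion time = 97/6 = 16.1667

16.1667


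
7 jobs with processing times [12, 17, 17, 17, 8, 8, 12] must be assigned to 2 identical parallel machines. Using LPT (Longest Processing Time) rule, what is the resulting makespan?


Sort jobs in decreasing order (LPT): [17, 17, 17, 12, 12, 8, 8]
Assign each job to the least loaded machine:
  Machine 1: jobs [17, 17, 8], load = 42
  Machine 2: jobs [17, 12, 12, 8], load = 49
Makespan = max load = 49

49


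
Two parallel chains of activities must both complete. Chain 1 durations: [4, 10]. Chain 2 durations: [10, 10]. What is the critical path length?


Path A total = 4 + 10 = 14
Path B total = 10 + 10 = 20
Critical path = longest path = max(14, 20) = 20

20


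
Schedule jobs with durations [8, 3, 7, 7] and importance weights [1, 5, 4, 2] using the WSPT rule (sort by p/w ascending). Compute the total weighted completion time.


Compute p/w ratios and sort ascending (WSPT): [(3, 5), (7, 4), (7, 2), (8, 1)]
Compute weighted completion times:
  Job (p=3,w=5): C=3, w*C=5*3=15
  Job (p=7,w=4): C=10, w*C=4*10=40
  Job (p=7,w=2): C=17, w*C=2*17=34
  Job (p=8,w=1): C=25, w*C=1*25=25
Total weighted completion time = 114

114


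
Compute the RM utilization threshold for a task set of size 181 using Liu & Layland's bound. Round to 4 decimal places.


Compute 2^(1/181) = 1.0038368845
Subtract 1: 1.0038368845 - 1 = 0.0038368845
Multiply by n: 181 * 0.0038368845 = 0.6944760945
Round to 4 dp: 0.6945

0.6945


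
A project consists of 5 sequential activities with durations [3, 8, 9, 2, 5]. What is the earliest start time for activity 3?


Activity 3 starts after activities 1 through 2 complete.
Predecessor durations: [3, 8]
ES = 3 + 8 = 11

11


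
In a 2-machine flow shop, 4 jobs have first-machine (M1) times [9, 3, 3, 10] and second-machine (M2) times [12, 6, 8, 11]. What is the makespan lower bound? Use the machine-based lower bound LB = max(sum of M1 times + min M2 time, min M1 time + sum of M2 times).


LB1 = sum(M1 times) + min(M2 times) = 25 + 6 = 31
LB2 = min(M1 times) + sum(M2 times) = 3 + 37 = 40
Lower bound = max(LB1, LB2) = max(31, 40) = 40

40


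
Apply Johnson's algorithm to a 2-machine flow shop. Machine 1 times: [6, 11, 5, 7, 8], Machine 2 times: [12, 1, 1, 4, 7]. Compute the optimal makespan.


Apply Johnson's rule:
  Group 1 (a <= b): [(1, 6, 12)]
  Group 2 (a > b): [(5, 8, 7), (4, 7, 4), (2, 11, 1), (3, 5, 1)]
Optimal job order: [1, 5, 4, 2, 3]
Schedule:
  Job 1: M1 done at 6, M2 done at 18
  Job 5: M1 done at 14, M2 done at 25
  Job 4: M1 done at 21, M2 done at 29
  Job 2: M1 done at 32, M2 done at 33
  Job 3: M1 done at 37, M2 done at 38
Makespan = 38

38


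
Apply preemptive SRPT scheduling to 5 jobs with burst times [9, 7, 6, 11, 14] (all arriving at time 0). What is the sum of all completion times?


Since all jobs arrive at t=0, SRPT equals SPT ordering.
SPT order: [6, 7, 9, 11, 14]
Completion times:
  Job 1: p=6, C=6
  Job 2: p=7, C=13
  Job 3: p=9, C=22
  Job 4: p=11, C=33
  Job 5: p=14, C=47
Total completion time = 6 + 13 + 22 + 33 + 47 = 121

121


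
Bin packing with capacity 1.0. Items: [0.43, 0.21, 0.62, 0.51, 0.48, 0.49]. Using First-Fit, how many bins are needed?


Place items sequentially using First-Fit:
  Item 0.43 -> new Bin 1
  Item 0.21 -> Bin 1 (now 0.64)
  Item 0.62 -> new Bin 2
  Item 0.51 -> new Bin 3
  Item 0.48 -> Bin 3 (now 0.99)
  Item 0.49 -> new Bin 4
Total bins used = 4

4


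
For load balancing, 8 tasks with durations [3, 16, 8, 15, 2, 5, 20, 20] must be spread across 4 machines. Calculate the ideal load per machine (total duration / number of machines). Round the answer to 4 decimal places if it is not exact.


Total processing time = 3 + 16 + 8 + 15 + 2 + 5 + 20 + 20 = 89
Number of machines = 4
Ideal balanced load = 89 / 4 = 22.25

22.25


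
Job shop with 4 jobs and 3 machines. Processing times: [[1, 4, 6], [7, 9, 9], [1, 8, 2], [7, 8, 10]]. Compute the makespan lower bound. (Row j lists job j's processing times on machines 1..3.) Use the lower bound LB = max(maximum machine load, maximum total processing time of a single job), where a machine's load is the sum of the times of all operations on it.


Machine loads:
  Machine 1: 1 + 7 + 1 + 7 = 16
  Machine 2: 4 + 9 + 8 + 8 = 29
  Machine 3: 6 + 9 + 2 + 10 = 27
Max machine load = 29
Job totals:
  Job 1: 11
  Job 2: 25
  Job 3: 11
  Job 4: 25
Max job total = 25
Lower bound = max(29, 25) = 29

29


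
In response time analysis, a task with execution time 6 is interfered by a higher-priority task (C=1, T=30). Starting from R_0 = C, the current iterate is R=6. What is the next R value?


R_next = C + ceil(R_prev / T_hp) * C_hp
ceil(6 / 30) = ceil(0.2) = 1
Interference = 1 * 1 = 1
R_next = 6 + 1 = 7

7


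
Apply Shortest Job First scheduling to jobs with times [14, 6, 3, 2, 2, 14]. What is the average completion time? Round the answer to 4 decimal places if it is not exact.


SJF order (ascending): [2, 2, 3, 6, 14, 14]
Completion times:
  Job 1: burst=2, C=2
  Job 2: burst=2, C=4
  Job 3: burst=3, C=7
  Job 4: burst=6, C=13
  Job 5: burst=14, C=27
  Job 6: burst=14, C=41
Average completion = 94/6 = 15.6667

15.6667


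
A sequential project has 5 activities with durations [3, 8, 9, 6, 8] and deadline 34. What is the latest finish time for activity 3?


LF(activity 3) = deadline - sum of successor durations
Successors: activities 4 through 5 with durations [6, 8]
Sum of successor durations = 14
LF = 34 - 14 = 20

20


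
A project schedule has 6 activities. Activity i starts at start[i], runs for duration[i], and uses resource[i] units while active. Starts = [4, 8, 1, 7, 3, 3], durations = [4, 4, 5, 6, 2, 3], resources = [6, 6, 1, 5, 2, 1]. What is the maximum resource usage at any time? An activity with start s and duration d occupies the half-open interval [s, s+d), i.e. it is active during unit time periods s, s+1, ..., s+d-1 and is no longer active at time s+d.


Each activity i is active on [start_i, start_i + duration_i).
Compute total resource usage per time slot:
  t=0: active resources = [], total = 0
  t=1: active resources = [1], total = 1
  t=2: active resources = [1], total = 1
  t=3: active resources = [1, 2, 1], total = 4
  t=4: active resources = [6, 1, 2, 1], total = 10
  t=5: active resources = [6, 1, 1], total = 8
  t=6: active resources = [6], total = 6
  t=7: active resources = [6, 5], total = 11
  t=8: active resources = [6, 5], total = 11
  t=9: active resources = [6, 5], total = 11
  t=10: active resources = [6, 5], total = 11
  t=11: active resources = [6, 5], total = 11
  t=12: active resources = [5], total = 5
Peak resource demand = 11

11


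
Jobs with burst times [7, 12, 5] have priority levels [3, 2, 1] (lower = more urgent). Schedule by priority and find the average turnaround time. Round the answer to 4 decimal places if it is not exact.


Sort by priority (ascending = highest first):
Order: [(1, 5), (2, 12), (3, 7)]
Completion times:
  Priority 1, burst=5, C=5
  Priority 2, burst=12, C=17
  Priority 3, burst=7, C=24
Average turnaround = 46/3 = 15.3333

15.3333


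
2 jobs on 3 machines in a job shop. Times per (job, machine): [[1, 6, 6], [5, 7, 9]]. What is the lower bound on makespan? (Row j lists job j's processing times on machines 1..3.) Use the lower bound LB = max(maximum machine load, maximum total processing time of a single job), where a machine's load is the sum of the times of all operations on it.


Machine loads:
  Machine 1: 1 + 5 = 6
  Machine 2: 6 + 7 = 13
  Machine 3: 6 + 9 = 15
Max machine load = 15
Job totals:
  Job 1: 13
  Job 2: 21
Max job total = 21
Lower bound = max(15, 21) = 21

21


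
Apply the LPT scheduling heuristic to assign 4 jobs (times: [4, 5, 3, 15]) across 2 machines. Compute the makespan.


Sort jobs in decreasing order (LPT): [15, 5, 4, 3]
Assign each job to the least loaded machine:
  Machine 1: jobs [15], load = 15
  Machine 2: jobs [5, 4, 3], load = 12
Makespan = max load = 15

15


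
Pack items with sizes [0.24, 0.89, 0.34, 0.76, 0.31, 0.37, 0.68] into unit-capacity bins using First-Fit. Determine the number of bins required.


Place items sequentially using First-Fit:
  Item 0.24 -> new Bin 1
  Item 0.89 -> new Bin 2
  Item 0.34 -> Bin 1 (now 0.58)
  Item 0.76 -> new Bin 3
  Item 0.31 -> Bin 1 (now 0.89)
  Item 0.37 -> new Bin 4
  Item 0.68 -> new Bin 5
Total bins used = 5

5


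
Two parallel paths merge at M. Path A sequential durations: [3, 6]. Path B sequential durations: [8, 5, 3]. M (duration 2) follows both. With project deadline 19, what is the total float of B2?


Forward pass: ES(B2) = sum of predecessors on chain B = 8
EF = ES + duration = 8 + 5 = 13
Backward pass: LF(M) = deadline = 19; LS(M) = 19 - 2 = 17
LF(B2) = LS(M) - sum(successors on chain B) = 17 - 3 = 14
LS = LF - duration = 14 - 5 = 9
Total float = LS - ES = 9 - 8 = 1

1


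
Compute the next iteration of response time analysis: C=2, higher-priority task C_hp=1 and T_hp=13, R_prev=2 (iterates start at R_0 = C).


R_next = C + ceil(R_prev / T_hp) * C_hp
ceil(2 / 13) = ceil(0.1538) = 1
Interference = 1 * 1 = 1
R_next = 2 + 1 = 3

3


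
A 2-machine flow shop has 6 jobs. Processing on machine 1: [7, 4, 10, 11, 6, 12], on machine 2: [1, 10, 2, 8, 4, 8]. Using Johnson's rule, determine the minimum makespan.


Apply Johnson's rule:
  Group 1 (a <= b): [(2, 4, 10)]
  Group 2 (a > b): [(4, 11, 8), (6, 12, 8), (5, 6, 4), (3, 10, 2), (1, 7, 1)]
Optimal job order: [2, 4, 6, 5, 3, 1]
Schedule:
  Job 2: M1 done at 4, M2 done at 14
  Job 4: M1 done at 15, M2 done at 23
  Job 6: M1 done at 27, M2 done at 35
  Job 5: M1 done at 33, M2 done at 39
  Job 3: M1 done at 43, M2 done at 45
  Job 1: M1 done at 50, M2 done at 51
Makespan = 51

51


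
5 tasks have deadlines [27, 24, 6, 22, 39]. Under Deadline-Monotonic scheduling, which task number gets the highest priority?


Sort tasks by relative deadline (ascending):
  Task 3: deadline = 6
  Task 4: deadline = 22
  Task 2: deadline = 24
  Task 1: deadline = 27
  Task 5: deadline = 39
Priority order (highest first): [3, 4, 2, 1, 5]
Highest priority task = 3

3


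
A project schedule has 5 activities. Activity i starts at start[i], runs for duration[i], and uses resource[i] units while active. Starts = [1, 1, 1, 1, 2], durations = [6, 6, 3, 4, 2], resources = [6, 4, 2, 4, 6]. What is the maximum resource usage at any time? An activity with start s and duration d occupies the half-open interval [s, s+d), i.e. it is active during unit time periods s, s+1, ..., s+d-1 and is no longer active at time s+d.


Each activity i is active on [start_i, start_i + duration_i).
Compute total resource usage per time slot:
  t=0: active resources = [], total = 0
  t=1: active resources = [6, 4, 2, 4], total = 16
  t=2: active resources = [6, 4, 2, 4, 6], total = 22
  t=3: active resources = [6, 4, 2, 4, 6], total = 22
  t=4: active resources = [6, 4, 4], total = 14
  t=5: active resources = [6, 4], total = 10
  t=6: active resources = [6, 4], total = 10
Peak resource demand = 22

22


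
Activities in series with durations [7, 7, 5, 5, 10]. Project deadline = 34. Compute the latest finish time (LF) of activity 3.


LF(activity 3) = deadline - sum of successor durations
Successors: activities 4 through 5 with durations [5, 10]
Sum of successor durations = 15
LF = 34 - 15 = 19

19


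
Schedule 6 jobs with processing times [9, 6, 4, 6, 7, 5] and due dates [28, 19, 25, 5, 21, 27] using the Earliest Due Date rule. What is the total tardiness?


Sort by due date (EDD order): [(6, 5), (6, 19), (7, 21), (4, 25), (5, 27), (9, 28)]
Compute completion times and tardiness:
  Job 1: p=6, d=5, C=6, tardiness=max(0,6-5)=1
  Job 2: p=6, d=19, C=12, tardiness=max(0,12-19)=0
  Job 3: p=7, d=21, C=19, tardiness=max(0,19-21)=0
  Job 4: p=4, d=25, C=23, tardiness=max(0,23-25)=0
  Job 5: p=5, d=27, C=28, tardiness=max(0,28-27)=1
  Job 6: p=9, d=28, C=37, tardiness=max(0,37-28)=9
Total tardiness = 11

11


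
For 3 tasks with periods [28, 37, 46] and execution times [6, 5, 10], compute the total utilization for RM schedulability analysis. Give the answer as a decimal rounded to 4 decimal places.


Compute individual utilizations (exact fractions):
  Task 1: C/T = 6/28 = 3/14 (approx. 0.2143)
  Task 2: C/T = 5/37 (approx. 0.1351)
  Task 3: C/T = 10/46 = 5/23 (approx. 0.2174)
Total utilization U = 3/14 + 5/37 + 5/23 = 6753/11914
Rounded to 4 decimal places: U = 0.5668
RM (Liu & Layland) bound for 3 tasks = 0.779763; compare with U = 6753/11914 (approx. 0.566812)
U <= bound, so schedulable by RM sufficient condition.

0.5668


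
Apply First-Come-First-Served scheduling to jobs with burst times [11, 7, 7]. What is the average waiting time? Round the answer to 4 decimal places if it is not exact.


FCFS order (as given): [11, 7, 7]
Waiting times:
  Job 1: wait = 0
  Job 2: wait = 11
  Job 3: wait = 18
Sum of waiting times = 29
Average waiting time = 29/3 = 9.6667

9.6667
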